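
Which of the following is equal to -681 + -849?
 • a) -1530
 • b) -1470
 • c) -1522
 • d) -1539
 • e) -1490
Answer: a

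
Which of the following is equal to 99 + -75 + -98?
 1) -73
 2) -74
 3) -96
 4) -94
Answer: 2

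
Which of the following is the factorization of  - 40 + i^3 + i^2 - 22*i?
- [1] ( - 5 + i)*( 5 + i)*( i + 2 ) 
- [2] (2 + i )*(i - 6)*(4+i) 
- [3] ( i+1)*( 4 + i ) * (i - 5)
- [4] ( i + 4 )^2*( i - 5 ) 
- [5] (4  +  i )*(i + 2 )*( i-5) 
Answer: 5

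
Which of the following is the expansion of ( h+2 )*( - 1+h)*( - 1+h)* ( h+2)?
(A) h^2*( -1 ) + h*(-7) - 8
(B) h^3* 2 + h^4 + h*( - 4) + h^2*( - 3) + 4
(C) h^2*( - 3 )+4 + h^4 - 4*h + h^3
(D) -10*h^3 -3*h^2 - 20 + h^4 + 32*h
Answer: B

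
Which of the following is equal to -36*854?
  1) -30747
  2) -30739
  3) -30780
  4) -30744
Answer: 4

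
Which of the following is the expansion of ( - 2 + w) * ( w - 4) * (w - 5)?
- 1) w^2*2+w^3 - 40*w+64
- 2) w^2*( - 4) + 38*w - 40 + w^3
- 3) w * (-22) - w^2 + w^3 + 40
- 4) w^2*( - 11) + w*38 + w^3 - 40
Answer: 4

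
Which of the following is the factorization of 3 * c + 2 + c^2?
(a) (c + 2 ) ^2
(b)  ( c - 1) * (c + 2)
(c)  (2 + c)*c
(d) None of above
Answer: d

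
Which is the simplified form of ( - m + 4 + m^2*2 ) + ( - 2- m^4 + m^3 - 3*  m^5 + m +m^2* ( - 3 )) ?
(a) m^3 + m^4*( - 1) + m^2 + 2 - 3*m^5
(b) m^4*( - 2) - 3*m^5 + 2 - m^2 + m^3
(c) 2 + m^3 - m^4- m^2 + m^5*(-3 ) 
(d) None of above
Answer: c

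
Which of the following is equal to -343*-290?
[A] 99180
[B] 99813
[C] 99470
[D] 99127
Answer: C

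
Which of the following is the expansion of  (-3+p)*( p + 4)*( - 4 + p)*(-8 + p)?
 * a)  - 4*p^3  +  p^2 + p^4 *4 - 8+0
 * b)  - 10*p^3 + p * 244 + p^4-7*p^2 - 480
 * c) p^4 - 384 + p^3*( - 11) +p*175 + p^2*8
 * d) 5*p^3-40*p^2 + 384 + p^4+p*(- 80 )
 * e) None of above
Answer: e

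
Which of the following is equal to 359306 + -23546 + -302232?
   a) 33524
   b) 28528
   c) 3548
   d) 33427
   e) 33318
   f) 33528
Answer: f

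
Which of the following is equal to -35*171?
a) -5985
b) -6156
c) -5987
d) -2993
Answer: a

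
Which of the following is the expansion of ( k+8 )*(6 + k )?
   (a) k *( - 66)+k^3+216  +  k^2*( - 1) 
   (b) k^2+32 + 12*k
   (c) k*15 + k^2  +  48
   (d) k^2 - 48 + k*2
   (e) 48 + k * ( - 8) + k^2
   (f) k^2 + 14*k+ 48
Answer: f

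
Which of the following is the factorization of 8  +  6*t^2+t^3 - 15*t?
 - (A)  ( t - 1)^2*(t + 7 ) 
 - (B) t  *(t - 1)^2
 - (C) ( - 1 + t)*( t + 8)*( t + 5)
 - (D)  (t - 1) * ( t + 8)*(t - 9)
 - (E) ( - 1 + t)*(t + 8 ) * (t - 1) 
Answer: E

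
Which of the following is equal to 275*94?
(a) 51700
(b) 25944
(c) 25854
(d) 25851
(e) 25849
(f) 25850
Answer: f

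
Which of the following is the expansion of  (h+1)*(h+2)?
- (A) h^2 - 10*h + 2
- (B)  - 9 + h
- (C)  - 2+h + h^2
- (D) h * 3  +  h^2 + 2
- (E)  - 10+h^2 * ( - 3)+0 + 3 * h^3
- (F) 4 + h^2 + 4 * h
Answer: D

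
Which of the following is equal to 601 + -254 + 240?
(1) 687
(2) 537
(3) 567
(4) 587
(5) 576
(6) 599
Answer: 4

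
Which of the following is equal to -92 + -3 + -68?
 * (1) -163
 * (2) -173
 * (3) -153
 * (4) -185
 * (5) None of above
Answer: 1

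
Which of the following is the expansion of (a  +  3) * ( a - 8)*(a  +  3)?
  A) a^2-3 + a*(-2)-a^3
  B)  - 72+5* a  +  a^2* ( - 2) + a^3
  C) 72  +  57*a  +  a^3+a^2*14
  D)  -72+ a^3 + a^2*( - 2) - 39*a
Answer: D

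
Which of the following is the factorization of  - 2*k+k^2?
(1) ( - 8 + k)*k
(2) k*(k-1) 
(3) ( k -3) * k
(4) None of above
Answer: 4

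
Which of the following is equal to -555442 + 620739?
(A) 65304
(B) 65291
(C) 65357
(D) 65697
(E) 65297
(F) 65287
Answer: E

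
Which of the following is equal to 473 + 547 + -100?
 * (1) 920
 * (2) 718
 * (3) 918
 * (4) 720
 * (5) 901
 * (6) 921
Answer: 1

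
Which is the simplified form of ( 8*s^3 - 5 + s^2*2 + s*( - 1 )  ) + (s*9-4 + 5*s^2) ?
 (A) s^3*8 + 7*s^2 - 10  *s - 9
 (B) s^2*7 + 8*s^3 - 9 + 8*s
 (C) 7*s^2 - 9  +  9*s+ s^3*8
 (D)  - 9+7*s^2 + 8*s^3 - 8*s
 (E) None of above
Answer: B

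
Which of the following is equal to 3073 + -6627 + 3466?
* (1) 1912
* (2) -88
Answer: 2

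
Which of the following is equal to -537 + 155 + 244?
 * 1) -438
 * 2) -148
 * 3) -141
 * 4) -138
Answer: 4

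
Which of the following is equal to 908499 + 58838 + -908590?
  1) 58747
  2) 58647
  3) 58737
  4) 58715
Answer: 1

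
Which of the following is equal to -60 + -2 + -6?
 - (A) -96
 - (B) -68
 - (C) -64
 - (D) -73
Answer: B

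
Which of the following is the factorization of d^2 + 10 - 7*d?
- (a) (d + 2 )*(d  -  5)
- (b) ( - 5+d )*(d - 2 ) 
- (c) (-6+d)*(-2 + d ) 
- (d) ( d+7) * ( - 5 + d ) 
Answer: b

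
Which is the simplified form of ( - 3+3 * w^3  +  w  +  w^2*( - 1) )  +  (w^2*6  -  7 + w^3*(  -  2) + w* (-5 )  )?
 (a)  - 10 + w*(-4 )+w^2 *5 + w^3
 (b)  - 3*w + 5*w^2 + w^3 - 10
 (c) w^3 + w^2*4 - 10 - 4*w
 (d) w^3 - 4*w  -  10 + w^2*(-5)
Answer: a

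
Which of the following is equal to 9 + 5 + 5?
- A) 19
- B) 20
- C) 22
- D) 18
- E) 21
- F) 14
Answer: A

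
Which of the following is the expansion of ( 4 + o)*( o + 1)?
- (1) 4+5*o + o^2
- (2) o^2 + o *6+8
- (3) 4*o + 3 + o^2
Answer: 1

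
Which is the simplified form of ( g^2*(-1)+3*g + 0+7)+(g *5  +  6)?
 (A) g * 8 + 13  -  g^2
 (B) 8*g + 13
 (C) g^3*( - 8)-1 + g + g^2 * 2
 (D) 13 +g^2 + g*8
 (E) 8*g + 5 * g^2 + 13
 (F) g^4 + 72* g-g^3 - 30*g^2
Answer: A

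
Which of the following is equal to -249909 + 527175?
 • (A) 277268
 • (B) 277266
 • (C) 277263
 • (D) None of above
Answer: B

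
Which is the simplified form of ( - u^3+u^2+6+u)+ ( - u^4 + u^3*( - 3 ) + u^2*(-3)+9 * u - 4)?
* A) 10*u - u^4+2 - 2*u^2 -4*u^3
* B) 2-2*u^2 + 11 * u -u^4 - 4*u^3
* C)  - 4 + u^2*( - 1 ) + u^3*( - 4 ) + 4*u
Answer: A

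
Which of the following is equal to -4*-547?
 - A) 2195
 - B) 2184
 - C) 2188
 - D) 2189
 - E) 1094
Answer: C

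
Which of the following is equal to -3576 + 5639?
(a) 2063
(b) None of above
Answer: a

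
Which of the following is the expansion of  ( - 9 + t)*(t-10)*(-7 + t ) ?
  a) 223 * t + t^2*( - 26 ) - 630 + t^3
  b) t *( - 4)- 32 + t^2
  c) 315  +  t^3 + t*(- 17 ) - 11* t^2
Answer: a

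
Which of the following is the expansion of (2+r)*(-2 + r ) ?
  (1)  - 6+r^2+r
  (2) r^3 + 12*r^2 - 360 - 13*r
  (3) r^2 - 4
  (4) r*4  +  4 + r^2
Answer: 3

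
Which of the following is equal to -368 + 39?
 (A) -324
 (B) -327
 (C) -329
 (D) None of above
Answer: C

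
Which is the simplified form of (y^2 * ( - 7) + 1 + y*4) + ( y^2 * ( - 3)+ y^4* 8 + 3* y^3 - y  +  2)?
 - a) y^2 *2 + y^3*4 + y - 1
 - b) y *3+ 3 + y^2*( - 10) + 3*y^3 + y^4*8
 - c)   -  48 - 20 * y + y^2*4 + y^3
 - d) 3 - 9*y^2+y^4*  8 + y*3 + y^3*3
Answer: b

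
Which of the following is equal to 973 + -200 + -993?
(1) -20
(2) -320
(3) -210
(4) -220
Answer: 4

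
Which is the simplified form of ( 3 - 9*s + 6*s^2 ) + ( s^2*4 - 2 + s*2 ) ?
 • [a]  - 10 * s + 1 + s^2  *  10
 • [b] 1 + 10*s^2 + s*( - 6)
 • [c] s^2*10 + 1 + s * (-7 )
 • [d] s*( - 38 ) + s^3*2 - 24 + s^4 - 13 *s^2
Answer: c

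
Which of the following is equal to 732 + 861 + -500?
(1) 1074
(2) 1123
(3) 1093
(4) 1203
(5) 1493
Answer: 3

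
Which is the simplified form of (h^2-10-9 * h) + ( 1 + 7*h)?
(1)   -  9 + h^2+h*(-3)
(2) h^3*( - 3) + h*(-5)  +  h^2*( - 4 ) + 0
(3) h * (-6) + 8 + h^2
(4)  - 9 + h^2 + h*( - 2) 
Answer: 4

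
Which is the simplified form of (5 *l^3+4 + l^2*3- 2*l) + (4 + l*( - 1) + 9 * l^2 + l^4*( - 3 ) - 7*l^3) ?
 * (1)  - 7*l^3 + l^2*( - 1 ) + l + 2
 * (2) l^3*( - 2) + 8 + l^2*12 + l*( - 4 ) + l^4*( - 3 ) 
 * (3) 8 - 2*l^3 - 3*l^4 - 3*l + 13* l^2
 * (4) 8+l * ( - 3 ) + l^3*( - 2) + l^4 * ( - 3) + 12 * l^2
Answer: 4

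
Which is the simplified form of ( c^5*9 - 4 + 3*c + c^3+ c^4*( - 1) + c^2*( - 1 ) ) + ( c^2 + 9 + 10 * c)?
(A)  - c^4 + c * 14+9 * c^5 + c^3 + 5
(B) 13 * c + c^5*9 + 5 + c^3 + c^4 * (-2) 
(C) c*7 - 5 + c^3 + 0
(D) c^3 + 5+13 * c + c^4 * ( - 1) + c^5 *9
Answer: D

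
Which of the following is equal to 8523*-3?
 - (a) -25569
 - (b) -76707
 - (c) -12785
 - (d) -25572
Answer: a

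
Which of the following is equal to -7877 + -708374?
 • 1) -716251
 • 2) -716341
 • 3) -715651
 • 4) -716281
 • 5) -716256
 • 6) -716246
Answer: 1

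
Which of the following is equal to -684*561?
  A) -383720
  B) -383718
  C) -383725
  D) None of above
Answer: D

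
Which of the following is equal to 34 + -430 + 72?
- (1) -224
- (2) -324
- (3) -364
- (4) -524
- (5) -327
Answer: 2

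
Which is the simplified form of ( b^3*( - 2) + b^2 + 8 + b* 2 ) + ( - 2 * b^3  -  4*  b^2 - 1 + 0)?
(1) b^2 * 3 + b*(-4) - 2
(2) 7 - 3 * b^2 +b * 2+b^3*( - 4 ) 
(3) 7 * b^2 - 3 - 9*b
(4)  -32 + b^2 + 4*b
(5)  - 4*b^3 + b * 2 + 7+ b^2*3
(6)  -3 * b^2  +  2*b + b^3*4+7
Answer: 2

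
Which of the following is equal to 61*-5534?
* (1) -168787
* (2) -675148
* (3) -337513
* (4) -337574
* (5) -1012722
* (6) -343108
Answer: 4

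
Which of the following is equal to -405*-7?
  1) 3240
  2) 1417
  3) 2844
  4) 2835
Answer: 4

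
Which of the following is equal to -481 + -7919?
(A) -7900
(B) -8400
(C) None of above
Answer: B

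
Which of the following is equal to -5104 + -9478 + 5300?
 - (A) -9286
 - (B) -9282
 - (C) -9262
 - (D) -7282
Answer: B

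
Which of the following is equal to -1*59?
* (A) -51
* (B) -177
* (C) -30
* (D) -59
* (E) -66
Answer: D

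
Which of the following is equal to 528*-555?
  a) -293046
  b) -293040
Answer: b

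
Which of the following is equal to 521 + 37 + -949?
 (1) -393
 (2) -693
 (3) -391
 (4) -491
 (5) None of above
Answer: 3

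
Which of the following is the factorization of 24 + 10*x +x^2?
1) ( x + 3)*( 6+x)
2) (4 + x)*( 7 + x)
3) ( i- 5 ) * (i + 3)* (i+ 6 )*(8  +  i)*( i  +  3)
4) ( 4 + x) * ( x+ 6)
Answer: 4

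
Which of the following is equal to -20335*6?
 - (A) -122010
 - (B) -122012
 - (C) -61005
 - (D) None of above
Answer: A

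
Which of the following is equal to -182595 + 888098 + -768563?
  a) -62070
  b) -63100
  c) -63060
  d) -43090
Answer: c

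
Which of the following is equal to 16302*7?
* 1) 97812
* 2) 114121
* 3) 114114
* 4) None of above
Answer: 3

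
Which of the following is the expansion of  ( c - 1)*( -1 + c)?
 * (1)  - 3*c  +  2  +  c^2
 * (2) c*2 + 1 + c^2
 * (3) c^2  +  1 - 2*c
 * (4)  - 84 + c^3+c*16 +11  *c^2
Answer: 3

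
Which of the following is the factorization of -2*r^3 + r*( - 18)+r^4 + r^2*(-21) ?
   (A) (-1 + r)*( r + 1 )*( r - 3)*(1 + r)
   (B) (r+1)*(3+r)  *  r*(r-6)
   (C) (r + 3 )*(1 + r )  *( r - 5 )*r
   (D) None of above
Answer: B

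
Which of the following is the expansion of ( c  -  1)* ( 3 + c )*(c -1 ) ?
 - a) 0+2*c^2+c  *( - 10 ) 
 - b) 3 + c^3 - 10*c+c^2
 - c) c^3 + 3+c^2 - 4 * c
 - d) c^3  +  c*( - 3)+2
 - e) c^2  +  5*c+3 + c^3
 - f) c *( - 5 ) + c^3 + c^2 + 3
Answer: f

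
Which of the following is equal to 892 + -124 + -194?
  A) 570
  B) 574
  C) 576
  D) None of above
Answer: B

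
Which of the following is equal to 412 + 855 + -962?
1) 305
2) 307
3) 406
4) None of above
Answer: 1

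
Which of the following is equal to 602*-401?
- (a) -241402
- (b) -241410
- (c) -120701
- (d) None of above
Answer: a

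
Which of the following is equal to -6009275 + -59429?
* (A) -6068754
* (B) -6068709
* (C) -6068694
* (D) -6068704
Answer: D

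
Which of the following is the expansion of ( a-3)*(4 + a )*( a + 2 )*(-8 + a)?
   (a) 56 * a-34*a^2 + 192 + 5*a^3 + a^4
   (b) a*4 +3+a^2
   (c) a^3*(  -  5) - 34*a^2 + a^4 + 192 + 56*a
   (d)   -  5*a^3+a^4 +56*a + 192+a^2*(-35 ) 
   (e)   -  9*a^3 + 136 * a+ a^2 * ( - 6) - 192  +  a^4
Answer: c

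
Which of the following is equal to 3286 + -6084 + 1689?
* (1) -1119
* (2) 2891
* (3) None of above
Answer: 3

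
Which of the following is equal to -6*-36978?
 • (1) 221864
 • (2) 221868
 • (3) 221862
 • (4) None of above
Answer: 2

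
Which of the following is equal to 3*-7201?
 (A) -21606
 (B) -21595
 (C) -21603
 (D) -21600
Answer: C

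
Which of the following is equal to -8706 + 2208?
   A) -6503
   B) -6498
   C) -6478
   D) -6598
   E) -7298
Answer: B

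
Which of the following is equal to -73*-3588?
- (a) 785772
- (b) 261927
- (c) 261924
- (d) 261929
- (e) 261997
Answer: c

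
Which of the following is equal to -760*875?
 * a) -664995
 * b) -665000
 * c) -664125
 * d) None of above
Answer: b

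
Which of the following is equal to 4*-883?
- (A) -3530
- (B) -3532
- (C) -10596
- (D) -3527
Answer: B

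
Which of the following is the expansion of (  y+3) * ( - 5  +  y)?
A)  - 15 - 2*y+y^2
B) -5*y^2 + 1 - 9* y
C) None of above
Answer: A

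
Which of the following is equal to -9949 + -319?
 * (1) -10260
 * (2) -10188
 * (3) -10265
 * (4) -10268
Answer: 4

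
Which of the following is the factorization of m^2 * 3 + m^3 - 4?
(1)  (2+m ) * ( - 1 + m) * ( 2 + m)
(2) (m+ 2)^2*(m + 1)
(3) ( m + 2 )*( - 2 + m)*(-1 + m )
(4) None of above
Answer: 1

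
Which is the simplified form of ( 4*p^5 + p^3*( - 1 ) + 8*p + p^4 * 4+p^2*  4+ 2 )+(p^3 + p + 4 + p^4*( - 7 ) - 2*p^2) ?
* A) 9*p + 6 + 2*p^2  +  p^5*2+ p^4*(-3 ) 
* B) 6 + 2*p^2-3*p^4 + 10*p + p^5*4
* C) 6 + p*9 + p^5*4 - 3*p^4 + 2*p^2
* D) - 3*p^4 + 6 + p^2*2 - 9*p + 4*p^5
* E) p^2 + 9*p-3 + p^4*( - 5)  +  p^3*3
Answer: C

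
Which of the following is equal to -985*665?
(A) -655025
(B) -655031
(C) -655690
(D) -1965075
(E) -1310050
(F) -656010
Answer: A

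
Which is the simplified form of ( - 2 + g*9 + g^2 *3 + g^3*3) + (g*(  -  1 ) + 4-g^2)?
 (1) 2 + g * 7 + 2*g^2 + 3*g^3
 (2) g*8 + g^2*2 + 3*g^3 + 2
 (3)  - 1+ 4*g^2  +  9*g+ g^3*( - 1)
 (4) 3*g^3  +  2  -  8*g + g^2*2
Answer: 2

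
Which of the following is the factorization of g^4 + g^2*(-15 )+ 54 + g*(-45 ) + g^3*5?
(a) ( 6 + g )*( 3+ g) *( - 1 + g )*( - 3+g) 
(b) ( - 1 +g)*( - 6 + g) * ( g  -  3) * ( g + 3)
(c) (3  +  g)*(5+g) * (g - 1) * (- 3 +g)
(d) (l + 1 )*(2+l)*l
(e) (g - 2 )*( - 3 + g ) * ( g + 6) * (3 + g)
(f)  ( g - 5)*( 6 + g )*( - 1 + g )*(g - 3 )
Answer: a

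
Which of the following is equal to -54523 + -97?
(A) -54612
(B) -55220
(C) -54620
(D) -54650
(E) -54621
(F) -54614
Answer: C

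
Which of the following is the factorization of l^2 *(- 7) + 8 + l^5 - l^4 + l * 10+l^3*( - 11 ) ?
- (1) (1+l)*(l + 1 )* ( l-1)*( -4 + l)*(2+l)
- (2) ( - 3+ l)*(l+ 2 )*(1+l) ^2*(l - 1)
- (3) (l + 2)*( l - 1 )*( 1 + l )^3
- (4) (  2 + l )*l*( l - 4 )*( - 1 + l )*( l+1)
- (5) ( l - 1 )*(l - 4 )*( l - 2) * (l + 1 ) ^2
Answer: 1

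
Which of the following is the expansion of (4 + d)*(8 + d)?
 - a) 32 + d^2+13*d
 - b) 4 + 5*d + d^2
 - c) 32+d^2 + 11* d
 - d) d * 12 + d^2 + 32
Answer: d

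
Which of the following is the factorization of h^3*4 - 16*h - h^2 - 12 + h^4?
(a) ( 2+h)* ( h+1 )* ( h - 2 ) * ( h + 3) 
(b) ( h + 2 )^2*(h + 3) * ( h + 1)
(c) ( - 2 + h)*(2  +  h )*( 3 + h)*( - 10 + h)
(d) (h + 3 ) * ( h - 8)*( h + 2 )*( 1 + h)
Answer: a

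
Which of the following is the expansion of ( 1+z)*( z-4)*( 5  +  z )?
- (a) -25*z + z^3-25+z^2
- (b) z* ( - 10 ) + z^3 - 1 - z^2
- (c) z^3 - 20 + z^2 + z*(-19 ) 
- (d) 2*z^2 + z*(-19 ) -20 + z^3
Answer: d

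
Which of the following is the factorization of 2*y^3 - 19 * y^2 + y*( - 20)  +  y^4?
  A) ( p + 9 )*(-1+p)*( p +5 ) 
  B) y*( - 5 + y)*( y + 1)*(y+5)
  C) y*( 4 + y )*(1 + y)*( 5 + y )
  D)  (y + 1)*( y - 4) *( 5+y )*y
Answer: D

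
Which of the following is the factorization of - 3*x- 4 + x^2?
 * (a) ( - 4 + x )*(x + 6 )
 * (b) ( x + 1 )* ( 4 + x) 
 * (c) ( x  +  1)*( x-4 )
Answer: c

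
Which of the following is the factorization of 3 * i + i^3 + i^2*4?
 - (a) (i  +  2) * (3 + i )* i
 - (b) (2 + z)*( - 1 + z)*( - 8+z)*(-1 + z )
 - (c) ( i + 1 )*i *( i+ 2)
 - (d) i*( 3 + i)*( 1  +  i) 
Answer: d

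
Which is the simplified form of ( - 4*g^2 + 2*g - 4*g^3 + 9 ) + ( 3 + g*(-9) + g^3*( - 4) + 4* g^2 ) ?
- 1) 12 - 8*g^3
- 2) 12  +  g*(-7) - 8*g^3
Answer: 2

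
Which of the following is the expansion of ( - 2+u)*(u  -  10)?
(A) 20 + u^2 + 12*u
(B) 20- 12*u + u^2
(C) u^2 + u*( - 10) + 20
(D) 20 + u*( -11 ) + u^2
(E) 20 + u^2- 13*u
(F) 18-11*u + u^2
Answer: B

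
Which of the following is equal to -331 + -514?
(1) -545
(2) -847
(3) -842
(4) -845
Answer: 4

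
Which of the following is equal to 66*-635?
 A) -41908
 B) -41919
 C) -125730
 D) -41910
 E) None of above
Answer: D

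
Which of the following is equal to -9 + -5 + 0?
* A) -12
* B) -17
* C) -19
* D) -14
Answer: D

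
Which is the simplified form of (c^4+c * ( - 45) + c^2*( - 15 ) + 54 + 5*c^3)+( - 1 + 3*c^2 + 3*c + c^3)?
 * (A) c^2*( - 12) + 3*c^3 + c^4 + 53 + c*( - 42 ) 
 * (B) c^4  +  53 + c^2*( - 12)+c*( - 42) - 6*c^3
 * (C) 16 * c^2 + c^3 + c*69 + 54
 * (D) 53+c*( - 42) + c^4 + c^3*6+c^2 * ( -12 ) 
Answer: D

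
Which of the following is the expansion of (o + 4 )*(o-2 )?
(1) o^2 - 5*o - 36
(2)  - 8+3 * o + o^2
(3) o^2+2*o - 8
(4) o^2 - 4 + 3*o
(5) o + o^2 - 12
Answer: 3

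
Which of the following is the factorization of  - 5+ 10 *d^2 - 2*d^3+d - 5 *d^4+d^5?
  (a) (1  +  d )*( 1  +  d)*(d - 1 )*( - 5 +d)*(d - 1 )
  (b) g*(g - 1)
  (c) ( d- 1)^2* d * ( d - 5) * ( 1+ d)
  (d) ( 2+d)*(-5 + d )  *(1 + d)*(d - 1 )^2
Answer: a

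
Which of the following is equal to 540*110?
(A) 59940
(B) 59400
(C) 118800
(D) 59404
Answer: B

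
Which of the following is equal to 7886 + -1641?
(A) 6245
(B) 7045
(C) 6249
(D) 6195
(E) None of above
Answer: A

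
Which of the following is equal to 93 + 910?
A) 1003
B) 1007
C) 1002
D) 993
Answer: A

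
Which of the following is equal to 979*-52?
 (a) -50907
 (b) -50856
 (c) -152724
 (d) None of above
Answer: d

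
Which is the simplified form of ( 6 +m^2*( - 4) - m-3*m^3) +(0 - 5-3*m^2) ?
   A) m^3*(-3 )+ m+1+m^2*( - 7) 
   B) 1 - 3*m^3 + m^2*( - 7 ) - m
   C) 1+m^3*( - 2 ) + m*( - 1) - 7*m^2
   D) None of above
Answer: B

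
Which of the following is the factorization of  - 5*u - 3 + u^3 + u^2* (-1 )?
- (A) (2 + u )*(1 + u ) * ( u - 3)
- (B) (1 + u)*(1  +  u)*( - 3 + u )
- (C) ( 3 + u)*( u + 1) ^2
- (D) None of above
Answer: B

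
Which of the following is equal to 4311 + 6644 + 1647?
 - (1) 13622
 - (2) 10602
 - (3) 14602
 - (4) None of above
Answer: 4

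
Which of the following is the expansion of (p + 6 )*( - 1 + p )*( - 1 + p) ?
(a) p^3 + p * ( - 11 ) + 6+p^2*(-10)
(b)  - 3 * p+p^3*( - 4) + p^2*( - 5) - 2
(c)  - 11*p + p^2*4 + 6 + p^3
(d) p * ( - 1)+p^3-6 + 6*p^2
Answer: c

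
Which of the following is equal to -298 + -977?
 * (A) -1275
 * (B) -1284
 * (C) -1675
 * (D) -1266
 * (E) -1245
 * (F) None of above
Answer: A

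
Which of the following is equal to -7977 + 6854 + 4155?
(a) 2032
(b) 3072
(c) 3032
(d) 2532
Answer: c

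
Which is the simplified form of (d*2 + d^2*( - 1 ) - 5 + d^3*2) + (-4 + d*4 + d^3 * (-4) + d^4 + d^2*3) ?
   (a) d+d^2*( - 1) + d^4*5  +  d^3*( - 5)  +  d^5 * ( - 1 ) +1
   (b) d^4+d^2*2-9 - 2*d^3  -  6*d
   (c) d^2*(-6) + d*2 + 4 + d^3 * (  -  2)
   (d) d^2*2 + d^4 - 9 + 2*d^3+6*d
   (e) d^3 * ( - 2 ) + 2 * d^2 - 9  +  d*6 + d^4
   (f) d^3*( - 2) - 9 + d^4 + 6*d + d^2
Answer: e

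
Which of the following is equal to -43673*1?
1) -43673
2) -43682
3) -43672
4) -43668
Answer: 1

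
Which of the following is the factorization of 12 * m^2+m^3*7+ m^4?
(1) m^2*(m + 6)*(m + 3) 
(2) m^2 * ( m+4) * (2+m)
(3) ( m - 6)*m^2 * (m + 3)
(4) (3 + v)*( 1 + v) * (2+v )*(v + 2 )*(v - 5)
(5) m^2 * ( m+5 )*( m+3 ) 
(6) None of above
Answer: 6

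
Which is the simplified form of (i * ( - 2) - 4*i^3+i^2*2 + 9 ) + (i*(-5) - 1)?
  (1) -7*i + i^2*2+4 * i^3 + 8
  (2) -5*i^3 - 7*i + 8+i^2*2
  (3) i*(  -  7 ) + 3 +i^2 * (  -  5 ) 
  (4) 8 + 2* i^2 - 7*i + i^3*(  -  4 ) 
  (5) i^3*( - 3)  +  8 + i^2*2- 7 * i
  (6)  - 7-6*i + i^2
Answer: 4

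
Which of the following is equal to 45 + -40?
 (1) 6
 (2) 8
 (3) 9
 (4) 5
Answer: 4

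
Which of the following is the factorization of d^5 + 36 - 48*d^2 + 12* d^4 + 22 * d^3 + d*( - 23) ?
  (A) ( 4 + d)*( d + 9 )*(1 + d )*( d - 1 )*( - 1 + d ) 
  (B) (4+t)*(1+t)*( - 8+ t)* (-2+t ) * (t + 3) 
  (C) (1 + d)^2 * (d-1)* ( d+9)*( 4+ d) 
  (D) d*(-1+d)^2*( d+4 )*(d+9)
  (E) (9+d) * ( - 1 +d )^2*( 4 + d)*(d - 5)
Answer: A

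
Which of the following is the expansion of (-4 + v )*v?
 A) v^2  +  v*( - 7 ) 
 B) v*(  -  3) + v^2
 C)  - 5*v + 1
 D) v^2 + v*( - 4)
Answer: D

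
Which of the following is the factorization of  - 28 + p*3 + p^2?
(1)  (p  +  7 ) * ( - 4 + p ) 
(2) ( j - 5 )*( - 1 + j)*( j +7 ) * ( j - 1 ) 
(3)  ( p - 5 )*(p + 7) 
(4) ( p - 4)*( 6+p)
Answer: 1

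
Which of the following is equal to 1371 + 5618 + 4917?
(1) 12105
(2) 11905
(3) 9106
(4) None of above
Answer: 4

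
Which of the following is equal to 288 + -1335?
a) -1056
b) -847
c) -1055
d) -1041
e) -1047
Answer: e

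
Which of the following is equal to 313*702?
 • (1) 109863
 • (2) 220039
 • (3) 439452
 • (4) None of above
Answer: 4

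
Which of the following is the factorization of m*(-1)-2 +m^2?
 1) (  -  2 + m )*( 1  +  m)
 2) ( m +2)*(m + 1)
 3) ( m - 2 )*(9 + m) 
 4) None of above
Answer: 1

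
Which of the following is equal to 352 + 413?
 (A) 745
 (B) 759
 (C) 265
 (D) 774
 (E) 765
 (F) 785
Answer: E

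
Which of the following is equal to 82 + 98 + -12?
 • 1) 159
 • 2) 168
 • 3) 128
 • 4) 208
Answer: 2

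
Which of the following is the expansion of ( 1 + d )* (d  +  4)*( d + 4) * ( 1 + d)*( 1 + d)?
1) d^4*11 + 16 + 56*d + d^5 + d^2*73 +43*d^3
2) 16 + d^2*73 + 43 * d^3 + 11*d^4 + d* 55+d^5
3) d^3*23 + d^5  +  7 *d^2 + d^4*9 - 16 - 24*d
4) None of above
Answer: 1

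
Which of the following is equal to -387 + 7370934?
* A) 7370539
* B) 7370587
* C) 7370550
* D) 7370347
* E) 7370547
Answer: E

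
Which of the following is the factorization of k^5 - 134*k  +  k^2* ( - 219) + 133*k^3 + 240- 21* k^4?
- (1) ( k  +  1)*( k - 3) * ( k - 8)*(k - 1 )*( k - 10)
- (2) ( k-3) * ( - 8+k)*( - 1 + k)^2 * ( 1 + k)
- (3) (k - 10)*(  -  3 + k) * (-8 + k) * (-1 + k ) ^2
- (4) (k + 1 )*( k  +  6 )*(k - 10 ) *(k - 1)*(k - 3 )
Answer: 1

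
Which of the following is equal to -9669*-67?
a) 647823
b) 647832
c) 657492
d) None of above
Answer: a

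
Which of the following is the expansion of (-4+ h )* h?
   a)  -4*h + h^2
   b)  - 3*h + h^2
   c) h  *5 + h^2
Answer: a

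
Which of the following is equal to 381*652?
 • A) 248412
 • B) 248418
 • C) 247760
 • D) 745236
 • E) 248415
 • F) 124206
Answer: A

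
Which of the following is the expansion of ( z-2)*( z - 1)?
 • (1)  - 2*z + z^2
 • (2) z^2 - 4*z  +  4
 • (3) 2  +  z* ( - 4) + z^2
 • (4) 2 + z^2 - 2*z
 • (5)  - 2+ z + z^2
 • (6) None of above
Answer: 6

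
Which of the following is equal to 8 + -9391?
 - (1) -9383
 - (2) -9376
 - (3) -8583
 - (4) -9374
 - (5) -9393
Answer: 1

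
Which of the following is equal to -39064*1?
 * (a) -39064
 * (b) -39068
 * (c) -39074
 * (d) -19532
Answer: a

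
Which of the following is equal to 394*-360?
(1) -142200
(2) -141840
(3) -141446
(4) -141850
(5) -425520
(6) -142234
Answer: 2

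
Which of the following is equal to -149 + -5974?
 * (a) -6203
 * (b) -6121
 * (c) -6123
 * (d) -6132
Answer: c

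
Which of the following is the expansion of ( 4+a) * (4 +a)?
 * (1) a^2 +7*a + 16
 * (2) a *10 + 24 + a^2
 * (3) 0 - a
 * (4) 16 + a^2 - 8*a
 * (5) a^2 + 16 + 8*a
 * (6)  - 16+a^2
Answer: 5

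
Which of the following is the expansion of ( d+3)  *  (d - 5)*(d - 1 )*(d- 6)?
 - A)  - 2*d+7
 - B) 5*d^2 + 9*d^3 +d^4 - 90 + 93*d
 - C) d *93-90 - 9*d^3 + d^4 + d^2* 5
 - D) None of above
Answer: C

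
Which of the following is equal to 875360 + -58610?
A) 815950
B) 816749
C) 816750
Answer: C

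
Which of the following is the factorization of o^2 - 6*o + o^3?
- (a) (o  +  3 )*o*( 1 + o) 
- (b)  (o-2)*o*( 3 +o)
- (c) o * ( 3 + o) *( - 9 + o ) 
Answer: b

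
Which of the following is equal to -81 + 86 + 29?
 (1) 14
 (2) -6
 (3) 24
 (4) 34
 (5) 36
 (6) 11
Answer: 4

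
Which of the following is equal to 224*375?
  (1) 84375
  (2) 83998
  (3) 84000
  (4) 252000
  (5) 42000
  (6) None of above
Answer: 3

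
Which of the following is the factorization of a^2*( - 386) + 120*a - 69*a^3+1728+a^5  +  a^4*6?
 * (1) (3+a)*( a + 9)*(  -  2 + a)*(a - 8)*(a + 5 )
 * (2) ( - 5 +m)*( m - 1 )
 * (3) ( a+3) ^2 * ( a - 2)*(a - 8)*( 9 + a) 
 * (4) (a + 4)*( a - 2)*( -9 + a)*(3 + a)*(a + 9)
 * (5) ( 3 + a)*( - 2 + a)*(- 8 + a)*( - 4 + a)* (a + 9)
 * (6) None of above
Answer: 6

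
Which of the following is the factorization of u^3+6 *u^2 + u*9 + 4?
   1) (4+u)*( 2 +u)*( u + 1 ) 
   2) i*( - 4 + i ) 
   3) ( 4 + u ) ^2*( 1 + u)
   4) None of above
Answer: 4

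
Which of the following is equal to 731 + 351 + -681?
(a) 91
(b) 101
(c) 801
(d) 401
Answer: d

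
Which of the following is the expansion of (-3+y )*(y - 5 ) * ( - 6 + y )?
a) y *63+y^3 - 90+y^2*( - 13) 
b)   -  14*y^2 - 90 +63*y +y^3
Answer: b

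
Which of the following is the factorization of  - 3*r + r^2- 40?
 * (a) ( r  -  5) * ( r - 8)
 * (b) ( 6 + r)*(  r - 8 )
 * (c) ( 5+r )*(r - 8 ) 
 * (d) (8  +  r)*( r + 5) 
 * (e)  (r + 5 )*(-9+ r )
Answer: c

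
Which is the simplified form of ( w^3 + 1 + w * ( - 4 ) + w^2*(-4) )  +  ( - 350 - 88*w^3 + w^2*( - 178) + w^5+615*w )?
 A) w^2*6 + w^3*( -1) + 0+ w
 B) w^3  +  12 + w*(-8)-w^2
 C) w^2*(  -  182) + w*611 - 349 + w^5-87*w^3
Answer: C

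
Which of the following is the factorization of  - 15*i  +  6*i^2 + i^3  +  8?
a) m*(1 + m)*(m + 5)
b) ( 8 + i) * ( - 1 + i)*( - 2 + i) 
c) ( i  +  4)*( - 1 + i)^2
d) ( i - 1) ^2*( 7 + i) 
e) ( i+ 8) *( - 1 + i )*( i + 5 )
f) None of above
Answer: f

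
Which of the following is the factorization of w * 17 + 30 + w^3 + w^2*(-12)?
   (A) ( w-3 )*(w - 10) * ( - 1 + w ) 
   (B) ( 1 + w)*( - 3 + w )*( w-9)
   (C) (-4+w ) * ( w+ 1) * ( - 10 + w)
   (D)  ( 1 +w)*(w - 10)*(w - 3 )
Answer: D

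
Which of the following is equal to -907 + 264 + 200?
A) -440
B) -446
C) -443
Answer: C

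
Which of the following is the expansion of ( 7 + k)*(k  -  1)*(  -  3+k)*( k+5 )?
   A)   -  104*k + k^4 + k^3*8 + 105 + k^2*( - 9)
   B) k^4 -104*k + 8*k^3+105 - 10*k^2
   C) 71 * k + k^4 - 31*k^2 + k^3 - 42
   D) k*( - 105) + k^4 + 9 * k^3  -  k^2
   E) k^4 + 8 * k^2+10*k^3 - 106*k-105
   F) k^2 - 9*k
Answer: B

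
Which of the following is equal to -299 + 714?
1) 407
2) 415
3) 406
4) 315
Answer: 2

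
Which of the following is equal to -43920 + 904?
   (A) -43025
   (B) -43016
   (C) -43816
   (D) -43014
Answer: B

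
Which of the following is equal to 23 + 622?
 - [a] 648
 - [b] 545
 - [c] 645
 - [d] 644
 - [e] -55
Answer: c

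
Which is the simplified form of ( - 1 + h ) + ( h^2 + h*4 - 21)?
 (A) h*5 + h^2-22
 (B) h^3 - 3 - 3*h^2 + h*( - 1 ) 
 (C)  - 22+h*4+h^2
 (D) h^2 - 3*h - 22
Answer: A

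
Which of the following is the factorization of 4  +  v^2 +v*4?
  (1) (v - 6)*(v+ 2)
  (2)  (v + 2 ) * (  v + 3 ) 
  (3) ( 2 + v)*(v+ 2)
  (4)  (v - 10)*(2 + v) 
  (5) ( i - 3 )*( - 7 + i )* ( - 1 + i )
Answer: 3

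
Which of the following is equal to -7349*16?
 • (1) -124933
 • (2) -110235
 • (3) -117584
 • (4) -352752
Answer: 3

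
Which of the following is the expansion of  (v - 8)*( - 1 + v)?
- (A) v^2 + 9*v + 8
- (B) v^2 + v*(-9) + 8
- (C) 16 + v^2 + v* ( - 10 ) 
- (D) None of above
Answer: B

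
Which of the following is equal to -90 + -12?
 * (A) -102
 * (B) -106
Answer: A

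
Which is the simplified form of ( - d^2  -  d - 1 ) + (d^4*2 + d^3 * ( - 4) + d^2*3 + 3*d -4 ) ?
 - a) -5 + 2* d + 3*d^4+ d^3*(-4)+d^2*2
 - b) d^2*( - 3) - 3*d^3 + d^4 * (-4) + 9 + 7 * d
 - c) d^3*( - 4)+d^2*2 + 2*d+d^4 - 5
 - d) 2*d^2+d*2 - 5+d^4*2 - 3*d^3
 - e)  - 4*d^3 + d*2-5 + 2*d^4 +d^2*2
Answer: e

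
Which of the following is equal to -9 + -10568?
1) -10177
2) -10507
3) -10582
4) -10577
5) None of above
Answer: 4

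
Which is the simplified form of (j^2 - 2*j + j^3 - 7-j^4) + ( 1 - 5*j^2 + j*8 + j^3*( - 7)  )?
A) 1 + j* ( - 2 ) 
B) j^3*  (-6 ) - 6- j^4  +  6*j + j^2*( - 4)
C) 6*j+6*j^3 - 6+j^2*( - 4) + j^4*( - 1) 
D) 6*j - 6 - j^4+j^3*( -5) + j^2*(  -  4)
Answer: B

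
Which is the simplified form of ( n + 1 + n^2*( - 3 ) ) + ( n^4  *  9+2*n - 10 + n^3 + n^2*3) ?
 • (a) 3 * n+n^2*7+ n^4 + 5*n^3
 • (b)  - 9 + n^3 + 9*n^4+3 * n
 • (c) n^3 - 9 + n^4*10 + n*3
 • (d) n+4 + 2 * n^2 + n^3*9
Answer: b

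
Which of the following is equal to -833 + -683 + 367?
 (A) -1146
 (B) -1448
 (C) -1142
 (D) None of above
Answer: D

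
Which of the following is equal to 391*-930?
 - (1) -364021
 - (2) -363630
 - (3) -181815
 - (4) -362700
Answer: 2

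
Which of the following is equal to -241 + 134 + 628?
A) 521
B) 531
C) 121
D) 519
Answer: A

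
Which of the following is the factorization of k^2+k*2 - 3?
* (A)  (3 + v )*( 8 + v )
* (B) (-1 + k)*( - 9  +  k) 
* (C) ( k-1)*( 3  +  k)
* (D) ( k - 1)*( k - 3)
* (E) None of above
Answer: C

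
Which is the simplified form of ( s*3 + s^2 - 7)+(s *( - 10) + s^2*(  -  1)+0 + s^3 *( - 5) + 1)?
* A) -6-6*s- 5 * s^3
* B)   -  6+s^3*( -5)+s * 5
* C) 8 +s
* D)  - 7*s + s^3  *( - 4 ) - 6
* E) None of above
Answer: E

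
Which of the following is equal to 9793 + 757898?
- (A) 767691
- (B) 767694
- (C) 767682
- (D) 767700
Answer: A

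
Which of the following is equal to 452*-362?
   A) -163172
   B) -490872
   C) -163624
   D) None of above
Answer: C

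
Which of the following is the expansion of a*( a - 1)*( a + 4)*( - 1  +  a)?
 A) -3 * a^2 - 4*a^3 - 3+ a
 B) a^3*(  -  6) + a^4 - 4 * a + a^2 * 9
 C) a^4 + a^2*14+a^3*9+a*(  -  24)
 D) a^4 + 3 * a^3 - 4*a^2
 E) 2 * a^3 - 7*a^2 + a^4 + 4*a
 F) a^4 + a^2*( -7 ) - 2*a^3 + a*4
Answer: E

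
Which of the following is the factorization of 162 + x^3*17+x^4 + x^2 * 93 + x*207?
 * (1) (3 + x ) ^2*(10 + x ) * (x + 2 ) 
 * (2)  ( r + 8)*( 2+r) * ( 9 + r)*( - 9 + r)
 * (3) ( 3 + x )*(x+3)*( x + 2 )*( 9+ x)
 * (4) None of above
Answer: 3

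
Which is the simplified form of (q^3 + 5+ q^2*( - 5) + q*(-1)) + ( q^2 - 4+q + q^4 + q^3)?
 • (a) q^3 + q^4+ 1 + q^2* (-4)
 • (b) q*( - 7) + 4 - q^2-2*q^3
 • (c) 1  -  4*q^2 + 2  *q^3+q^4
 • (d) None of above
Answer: c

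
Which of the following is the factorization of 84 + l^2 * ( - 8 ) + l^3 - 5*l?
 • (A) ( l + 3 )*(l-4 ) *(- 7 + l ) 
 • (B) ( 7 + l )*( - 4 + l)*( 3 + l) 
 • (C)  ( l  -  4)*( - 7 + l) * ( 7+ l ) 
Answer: A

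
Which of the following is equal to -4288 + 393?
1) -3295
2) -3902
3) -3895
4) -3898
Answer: 3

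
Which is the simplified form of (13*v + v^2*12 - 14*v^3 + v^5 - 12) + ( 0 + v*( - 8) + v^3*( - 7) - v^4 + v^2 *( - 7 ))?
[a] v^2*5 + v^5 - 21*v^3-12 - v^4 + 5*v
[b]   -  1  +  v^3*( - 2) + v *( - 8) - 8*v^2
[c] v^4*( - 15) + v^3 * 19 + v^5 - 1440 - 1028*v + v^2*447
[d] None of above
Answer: a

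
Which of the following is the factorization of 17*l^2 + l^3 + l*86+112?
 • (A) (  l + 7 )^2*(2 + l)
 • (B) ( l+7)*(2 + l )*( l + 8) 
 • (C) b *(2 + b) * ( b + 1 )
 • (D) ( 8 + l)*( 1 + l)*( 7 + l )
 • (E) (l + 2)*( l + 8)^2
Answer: B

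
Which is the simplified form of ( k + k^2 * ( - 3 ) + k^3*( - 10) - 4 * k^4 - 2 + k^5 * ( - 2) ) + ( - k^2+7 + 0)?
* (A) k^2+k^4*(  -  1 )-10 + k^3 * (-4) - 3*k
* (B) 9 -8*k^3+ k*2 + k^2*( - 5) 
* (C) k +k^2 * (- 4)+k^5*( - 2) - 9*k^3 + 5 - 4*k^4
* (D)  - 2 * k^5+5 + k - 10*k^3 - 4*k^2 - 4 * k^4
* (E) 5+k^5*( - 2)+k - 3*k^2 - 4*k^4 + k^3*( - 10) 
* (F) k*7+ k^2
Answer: D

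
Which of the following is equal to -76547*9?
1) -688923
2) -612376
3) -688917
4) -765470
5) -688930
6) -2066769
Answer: 1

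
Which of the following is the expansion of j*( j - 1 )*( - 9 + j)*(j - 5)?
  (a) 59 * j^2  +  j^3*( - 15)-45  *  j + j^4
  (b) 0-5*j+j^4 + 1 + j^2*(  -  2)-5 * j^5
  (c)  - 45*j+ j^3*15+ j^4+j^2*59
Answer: a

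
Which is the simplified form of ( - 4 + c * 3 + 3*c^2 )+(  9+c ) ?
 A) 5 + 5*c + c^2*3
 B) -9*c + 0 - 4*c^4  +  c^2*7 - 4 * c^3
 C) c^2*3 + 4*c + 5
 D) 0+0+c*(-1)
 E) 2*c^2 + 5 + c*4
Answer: C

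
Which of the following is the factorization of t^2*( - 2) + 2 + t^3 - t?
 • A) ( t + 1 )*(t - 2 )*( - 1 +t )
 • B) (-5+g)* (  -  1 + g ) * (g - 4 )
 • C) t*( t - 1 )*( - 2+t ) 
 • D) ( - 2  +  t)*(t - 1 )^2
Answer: A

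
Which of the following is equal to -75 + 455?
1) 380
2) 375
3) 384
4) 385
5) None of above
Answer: 1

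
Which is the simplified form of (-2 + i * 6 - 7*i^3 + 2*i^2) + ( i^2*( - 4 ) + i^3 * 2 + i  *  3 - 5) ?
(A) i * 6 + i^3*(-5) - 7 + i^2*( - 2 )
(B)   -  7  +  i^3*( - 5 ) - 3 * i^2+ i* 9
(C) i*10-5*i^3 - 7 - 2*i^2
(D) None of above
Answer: D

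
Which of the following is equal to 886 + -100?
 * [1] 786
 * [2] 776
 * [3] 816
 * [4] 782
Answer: 1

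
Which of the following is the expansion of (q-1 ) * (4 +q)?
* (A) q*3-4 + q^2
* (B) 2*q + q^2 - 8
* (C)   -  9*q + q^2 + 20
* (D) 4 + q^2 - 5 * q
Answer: A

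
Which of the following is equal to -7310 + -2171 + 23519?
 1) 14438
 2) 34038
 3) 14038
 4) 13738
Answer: 3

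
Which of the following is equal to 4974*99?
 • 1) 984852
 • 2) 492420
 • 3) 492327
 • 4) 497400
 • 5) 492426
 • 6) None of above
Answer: 5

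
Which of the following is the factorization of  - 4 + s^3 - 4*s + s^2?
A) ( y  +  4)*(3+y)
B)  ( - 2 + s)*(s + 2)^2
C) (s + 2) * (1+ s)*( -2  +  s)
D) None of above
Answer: C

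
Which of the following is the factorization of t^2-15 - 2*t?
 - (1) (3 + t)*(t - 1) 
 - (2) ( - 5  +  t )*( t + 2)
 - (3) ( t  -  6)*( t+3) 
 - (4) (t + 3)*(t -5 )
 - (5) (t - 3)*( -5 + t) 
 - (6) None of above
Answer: 4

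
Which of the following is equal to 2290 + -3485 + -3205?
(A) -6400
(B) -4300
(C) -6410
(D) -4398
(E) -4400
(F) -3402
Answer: E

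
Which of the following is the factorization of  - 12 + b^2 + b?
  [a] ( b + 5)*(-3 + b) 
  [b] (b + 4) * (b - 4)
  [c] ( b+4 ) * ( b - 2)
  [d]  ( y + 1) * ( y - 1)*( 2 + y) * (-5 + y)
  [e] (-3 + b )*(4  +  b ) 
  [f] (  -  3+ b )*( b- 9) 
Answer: e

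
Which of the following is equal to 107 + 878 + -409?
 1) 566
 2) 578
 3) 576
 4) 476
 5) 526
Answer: 3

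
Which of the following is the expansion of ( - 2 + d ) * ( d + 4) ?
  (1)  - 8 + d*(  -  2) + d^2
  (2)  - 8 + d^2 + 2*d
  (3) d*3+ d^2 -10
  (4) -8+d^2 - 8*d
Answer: 2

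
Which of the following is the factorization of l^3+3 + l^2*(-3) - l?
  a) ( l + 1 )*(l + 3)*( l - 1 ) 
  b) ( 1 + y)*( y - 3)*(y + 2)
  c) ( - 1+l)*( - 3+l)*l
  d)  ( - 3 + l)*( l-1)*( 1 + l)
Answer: d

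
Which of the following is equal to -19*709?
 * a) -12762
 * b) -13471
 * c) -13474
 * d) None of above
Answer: b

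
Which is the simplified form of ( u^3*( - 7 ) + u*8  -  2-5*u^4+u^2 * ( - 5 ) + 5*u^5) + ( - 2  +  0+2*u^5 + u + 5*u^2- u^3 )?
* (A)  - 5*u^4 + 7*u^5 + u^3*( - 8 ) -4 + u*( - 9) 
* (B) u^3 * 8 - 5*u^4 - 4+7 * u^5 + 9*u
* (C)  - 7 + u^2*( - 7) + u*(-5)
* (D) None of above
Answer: D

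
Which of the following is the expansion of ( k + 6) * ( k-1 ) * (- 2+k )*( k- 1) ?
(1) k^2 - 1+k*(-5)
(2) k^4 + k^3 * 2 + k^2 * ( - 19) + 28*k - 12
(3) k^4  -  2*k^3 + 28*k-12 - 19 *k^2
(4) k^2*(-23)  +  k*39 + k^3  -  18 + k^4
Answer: 2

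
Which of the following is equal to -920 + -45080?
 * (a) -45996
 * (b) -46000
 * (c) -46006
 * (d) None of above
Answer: b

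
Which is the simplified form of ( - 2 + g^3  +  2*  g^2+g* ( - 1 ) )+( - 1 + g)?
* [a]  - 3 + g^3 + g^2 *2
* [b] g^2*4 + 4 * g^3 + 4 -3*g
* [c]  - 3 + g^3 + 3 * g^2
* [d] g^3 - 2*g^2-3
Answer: a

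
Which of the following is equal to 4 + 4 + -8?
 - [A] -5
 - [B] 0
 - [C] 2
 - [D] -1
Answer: B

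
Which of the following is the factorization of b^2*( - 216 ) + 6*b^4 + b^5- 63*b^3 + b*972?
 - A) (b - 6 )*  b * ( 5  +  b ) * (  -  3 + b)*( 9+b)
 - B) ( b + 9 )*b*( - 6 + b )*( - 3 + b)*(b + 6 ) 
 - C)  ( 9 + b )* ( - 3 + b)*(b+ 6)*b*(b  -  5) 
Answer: B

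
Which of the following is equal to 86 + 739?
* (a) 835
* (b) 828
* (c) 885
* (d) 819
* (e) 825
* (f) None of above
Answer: e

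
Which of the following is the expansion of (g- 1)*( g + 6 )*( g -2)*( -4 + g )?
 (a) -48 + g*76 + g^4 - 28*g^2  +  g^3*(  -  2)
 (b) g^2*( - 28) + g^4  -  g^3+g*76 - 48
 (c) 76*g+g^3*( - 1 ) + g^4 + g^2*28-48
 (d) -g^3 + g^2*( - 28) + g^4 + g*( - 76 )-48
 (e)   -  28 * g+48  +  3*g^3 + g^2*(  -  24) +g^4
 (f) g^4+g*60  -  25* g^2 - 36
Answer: b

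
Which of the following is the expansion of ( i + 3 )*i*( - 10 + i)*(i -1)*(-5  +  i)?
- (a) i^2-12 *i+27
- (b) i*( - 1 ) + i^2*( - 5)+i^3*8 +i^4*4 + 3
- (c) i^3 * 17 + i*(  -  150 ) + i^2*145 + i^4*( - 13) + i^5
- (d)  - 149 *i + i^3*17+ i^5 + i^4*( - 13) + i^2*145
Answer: c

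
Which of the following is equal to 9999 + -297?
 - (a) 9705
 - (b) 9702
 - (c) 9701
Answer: b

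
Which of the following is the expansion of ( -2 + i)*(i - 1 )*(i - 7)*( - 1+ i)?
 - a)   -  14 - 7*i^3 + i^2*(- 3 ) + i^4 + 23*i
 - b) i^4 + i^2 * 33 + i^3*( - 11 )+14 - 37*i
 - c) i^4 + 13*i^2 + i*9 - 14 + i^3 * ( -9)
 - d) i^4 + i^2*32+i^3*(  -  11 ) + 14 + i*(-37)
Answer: b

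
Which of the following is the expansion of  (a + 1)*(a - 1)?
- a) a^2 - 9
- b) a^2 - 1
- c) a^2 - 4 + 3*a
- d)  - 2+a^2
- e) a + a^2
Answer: b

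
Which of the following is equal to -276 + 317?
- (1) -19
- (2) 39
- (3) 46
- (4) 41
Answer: 4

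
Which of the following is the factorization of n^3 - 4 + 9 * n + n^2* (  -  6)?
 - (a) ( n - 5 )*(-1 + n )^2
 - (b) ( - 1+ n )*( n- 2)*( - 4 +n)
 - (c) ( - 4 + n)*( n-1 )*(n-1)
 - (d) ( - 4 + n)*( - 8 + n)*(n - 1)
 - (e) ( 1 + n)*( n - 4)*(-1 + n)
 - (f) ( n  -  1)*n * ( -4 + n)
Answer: c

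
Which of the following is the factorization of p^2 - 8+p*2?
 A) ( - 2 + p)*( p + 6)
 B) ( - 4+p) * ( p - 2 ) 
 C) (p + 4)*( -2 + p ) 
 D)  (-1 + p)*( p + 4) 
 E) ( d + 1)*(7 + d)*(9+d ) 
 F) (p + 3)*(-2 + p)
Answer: C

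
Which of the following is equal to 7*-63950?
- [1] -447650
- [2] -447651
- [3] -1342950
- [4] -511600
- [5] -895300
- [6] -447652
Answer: 1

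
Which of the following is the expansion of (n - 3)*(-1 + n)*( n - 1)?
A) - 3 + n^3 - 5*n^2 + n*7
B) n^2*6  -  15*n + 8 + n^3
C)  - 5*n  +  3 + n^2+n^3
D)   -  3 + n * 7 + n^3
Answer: A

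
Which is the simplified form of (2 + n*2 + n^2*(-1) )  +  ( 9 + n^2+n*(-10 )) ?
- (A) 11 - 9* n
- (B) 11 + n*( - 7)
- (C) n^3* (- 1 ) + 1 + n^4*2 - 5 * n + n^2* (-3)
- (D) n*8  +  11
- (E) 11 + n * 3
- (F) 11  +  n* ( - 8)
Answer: F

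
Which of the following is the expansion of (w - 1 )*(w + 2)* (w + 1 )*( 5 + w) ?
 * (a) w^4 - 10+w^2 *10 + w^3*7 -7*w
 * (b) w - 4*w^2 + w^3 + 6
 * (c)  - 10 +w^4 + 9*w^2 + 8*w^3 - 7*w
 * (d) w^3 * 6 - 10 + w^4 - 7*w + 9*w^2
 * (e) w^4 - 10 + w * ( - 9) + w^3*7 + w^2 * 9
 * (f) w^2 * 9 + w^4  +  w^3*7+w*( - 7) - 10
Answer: f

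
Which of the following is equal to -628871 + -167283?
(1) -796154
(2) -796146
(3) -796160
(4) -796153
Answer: 1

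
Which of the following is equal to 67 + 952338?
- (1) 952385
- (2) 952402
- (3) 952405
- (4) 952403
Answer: 3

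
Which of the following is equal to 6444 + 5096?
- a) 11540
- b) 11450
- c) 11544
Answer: a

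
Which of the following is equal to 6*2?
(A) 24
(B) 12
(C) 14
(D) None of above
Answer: B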